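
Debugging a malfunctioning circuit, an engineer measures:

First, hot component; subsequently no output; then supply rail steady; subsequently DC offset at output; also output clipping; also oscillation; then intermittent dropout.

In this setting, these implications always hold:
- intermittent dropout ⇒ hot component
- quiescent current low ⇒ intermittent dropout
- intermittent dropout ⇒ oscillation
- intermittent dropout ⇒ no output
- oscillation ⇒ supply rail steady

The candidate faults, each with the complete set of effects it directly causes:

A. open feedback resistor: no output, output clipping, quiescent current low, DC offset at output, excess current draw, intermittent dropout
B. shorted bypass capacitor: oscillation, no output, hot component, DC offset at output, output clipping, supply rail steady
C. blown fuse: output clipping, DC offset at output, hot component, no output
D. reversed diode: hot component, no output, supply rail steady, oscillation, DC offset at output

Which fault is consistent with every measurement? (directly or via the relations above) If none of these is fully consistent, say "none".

For each candidate, compare predicted effects to what was observed:
(A) open feedback resistor — hot component + (via intermittent dropout → hot component); no output +; supply rail steady + (via intermittent dropout → oscillation → supply rail steady); DC offset at output +; output clipping +; oscillation + (via intermittent dropout → oscillation); intermittent dropout +
(B) shorted bypass capacitor — hot component +; no output +; supply rail steady +; DC offset at output +; output clipping +; oscillation +; intermittent dropout -
(C) blown fuse — does not account for supply rail steady, oscillation, intermittent dropout
(D) reversed diode — does not account for output clipping, intermittent dropout
(A) alone accounts for all the evidence.

A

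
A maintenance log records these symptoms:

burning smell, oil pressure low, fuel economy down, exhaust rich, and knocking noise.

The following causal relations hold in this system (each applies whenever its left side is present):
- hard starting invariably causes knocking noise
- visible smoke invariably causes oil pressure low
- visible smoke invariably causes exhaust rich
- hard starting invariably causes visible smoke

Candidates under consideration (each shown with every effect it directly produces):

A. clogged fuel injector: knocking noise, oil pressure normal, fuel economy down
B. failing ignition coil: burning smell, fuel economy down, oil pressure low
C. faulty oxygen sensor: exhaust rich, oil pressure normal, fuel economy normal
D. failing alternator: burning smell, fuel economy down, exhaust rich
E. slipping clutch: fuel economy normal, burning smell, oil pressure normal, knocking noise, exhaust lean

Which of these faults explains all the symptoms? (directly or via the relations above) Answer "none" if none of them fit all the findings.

none

Testing each hypothesis:
(A) clogged fuel injector — burning smell -; oil pressure low -; fuel economy down +; exhaust rich -; knocking noise +
(B) failing ignition coil — does not account for exhaust rich, knocking noise
(C) faulty oxygen sensor — fails on burning smell, oil pressure low, fuel economy down, knocking noise (predicts oil pressure normal, not oil pressure low; predicts fuel economy normal, not fuel economy down)
(D) failing alternator — burning smell +; oil pressure low -; fuel economy down +; exhaust rich +; knocking noise -
(E) slipping clutch — fails on oil pressure low, fuel economy down, exhaust rich (predicts oil pressure normal, not oil pressure low; predicts fuel economy normal, not fuel economy down; predicts exhaust lean, not exhaust rich)
None of the listed candidates fits everything.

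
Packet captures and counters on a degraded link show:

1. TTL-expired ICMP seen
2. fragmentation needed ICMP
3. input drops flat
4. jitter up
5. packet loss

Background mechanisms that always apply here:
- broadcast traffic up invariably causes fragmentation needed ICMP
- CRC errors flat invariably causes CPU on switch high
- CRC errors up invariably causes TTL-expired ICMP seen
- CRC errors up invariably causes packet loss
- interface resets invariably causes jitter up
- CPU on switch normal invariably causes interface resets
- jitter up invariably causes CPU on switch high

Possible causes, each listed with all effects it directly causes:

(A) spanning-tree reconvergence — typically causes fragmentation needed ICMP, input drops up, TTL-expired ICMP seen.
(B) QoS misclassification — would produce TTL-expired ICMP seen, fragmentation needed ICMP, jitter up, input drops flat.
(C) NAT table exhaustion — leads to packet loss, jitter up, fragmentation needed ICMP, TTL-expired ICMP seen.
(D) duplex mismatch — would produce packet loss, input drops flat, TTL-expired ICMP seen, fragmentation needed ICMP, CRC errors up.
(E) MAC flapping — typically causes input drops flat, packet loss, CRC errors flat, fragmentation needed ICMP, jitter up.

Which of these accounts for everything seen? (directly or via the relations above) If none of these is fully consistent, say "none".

none

Per-candidate check:
(A) spanning-tree reconvergence — fails on input drops flat, jitter up, packet loss (predicts input drops up, not input drops flat)
(B) QoS misclassification — TTL-expired ICMP seen +; fragmentation needed ICMP +; input drops flat +; jitter up +; packet loss -
(C) NAT table exhaustion — does not account for input drops flat
(D) duplex mismatch — TTL-expired ICMP seen +; fragmentation needed ICMP +; input drops flat +; jitter up -; packet loss +
(E) MAC flapping — TTL-expired ICMP seen -; fragmentation needed ICMP +; input drops flat +; jitter up +; packet loss +
Every candidate fails on at least one observation.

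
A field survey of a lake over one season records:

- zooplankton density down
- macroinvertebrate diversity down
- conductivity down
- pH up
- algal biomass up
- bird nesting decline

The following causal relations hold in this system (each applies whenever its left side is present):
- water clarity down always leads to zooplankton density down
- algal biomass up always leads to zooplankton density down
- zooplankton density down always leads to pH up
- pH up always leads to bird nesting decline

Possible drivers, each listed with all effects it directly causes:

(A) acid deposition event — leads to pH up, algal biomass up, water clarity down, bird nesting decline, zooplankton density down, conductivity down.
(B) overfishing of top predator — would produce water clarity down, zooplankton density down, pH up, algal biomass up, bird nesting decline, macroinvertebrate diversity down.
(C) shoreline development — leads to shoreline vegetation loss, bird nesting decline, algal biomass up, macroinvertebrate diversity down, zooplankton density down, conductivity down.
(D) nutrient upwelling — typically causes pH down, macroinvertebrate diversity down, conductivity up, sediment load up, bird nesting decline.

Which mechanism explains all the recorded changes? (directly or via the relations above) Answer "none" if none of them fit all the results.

C

Checking each candidate against the observations:
(A) acid deposition event — zooplankton density down yes; macroinvertebrate diversity down NO; conductivity down yes; pH up yes; algal biomass up yes; bird nesting decline yes
(B) overfishing of top predator — does not account for conductivity down
(C) shoreline development — zooplankton density down yes; macroinvertebrate diversity down yes; conductivity down yes; pH up yes (via zooplankton density down → pH up); algal biomass up yes; bird nesting decline yes
(D) nutrient upwelling — zooplankton density down NO; macroinvertebrate diversity down yes; conductivity down NO; pH up NO; algal biomass up NO; bird nesting decline yes
Only (C) is consistent with every observation.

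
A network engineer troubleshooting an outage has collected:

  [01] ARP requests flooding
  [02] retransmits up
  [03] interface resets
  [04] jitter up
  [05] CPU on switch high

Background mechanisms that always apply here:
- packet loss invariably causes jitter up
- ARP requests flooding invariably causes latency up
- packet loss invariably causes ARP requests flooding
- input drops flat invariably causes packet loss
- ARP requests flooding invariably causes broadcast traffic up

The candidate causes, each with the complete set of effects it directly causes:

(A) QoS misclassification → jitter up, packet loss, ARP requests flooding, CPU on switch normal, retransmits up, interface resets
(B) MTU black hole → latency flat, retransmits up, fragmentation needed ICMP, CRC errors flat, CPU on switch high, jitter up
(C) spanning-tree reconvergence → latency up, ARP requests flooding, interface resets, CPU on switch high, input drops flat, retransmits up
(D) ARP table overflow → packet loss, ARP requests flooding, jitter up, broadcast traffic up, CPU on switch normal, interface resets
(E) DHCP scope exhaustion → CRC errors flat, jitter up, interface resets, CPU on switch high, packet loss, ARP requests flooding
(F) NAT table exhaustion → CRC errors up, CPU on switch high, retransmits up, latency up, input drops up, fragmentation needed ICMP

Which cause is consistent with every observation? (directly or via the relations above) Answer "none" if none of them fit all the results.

For each candidate, compare predicted effects to what was observed:
(A) QoS misclassification — fails on CPU on switch high (predicts CPU on switch normal, not CPU on switch high)
(B) MTU black hole — ARP requests flooding miss; retransmits up match; interface resets miss; jitter up match; CPU on switch high match
(C) spanning-tree reconvergence — accounts for every observation (jitter up through input drops flat → packet loss → jitter up)
(D) ARP table overflow — fails on retransmits up, CPU on switch high (predicts CPU on switch normal, not CPU on switch high)
(E) DHCP scope exhaustion — does not account for retransmits up
(F) NAT table exhaustion — does not account for ARP requests flooding, interface resets, jitter up
Only (C) is consistent with every observation.

C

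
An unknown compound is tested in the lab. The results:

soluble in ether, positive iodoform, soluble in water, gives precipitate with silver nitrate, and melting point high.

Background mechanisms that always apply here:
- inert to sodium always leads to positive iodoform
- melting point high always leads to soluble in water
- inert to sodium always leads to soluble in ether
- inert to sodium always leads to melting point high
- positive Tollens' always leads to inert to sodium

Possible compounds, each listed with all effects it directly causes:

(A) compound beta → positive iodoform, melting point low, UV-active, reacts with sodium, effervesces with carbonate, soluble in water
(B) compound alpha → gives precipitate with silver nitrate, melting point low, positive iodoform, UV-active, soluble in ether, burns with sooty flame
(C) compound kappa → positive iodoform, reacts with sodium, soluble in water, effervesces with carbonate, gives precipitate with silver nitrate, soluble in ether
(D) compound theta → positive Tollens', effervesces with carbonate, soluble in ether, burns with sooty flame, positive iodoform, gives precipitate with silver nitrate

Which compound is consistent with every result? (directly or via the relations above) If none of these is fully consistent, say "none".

D

For each candidate, compare predicted effects to what was observed:
(A) compound beta — soluble in ether ✗; positive iodoform ✓; soluble in water ✓; gives precipitate with silver nitrate ✗; melting point high ✗
(B) compound alpha — fails on soluble in water, melting point high (predicts melting point low, not melting point high)
(C) compound kappa — does not account for melting point high
(D) compound theta — soluble in ether ✓; positive iodoform ✓; soluble in water ✓ (through positive Tollens' → inert to sodium → melting point high → soluble in water); gives precipitate with silver nitrate ✓; melting point high ✓ (through positive Tollens' → inert to sodium → melting point high)
(D) is the only candidate with no mismatches.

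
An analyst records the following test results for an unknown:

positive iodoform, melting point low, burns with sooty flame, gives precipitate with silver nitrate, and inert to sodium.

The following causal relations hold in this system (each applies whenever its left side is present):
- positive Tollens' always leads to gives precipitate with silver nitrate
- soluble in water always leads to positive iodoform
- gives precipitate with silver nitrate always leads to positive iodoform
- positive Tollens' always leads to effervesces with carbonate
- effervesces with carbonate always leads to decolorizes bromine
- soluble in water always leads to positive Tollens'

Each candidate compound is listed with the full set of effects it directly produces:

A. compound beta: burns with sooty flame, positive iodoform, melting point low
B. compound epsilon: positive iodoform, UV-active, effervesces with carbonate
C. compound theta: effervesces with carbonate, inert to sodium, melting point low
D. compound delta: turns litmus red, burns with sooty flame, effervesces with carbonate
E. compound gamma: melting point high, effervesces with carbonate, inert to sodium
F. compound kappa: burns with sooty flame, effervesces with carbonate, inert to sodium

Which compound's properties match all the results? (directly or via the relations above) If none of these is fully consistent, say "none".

none

Testing each hypothesis:
(A) compound beta — does not account for gives precipitate with silver nitrate, inert to sodium
(B) compound epsilon — positive iodoform ✓; melting point low ✗; burns with sooty flame ✗; gives precipitate with silver nitrate ✗; inert to sodium ✗
(C) compound theta — does not account for positive iodoform, burns with sooty flame, gives precipitate with silver nitrate
(D) compound delta — positive iodoform ✗; melting point low ✗; burns with sooty flame ✓; gives precipitate with silver nitrate ✗; inert to sodium ✗
(E) compound gamma — positive iodoform ✗; melting point low ✗; burns with sooty flame ✗; gives precipitate with silver nitrate ✗; inert to sodium ✓
(F) compound kappa — does not account for positive iodoform, melting point low, gives precipitate with silver nitrate
No candidate is consistent with all observations.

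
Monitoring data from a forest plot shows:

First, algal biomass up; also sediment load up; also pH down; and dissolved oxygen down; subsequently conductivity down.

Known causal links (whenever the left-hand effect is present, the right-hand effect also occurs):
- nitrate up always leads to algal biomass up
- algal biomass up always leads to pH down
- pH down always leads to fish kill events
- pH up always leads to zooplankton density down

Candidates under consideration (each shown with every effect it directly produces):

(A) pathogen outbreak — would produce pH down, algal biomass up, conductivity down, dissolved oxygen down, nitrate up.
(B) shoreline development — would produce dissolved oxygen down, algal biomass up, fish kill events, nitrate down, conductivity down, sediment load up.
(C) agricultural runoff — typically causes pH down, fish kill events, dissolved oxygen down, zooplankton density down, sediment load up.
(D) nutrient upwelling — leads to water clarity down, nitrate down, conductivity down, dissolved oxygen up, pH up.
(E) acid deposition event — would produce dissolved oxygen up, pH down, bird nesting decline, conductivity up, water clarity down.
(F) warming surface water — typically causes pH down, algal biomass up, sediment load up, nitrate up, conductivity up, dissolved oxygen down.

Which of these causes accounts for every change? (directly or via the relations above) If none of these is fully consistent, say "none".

For each candidate, compare predicted effects to what was observed:
(A) pathogen outbreak — algal biomass up match; sediment load up miss; pH down match; dissolved oxygen down match; conductivity down match
(B) shoreline development — algal biomass up match; sediment load up match; pH down match (through algal biomass up → pH down); dissolved oxygen down match; conductivity down match
(C) agricultural runoff — does not account for algal biomass up, conductivity down
(D) nutrient upwelling — fails on algal biomass up, sediment load up, pH down, dissolved oxygen down (predicts pH up, not pH down; predicts dissolved oxygen up, not dissolved oxygen down)
(E) acid deposition event — algal biomass up miss; sediment load up miss; pH down match; dissolved oxygen down miss; conductivity down miss
(F) warming surface water — fails on conductivity down (predicts conductivity up, not conductivity down)
(B) is the only candidate with no mismatches.

B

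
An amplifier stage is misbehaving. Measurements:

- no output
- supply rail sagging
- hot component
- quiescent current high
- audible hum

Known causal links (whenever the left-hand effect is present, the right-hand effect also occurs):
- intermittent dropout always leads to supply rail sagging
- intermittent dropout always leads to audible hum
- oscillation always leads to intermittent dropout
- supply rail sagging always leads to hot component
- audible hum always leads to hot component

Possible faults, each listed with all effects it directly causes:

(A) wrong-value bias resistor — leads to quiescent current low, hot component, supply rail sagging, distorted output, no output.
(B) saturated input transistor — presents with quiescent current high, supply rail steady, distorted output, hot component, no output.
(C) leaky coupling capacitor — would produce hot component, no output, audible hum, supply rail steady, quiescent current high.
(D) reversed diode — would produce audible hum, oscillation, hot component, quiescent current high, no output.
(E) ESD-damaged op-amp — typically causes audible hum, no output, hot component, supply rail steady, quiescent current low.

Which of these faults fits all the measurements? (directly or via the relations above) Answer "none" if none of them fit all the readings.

D

Per-candidate check:
(A) wrong-value bias resistor — no output ✓; supply rail sagging ✓; hot component ✓; quiescent current high ✗; audible hum ✗
(B) saturated input transistor — no output ✓; supply rail sagging ✗; hot component ✓; quiescent current high ✓; audible hum ✗
(C) leaky coupling capacitor — fails on supply rail sagging (predicts supply rail steady, not supply rail sagging)
(D) reversed diode — accounts for every observation (supply rail sagging via oscillation → intermittent dropout → supply rail sagging)
(E) ESD-damaged op-amp — no output ✓; supply rail sagging ✗; hot component ✓; quiescent current high ✗; audible hum ✓
Only (D) is consistent with every observation.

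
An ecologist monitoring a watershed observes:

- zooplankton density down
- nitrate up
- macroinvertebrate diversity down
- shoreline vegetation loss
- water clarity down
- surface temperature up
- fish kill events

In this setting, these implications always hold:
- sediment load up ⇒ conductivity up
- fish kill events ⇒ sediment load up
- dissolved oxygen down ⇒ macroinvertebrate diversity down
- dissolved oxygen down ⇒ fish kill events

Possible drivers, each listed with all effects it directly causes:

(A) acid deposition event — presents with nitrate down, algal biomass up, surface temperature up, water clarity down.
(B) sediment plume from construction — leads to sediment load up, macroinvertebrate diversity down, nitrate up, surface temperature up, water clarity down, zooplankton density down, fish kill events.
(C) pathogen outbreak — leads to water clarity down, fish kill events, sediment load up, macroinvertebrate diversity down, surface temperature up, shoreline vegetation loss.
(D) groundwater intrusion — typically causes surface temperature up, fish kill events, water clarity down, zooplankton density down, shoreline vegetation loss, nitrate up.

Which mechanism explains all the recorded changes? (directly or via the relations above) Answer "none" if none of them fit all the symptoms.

Per-candidate check:
(A) acid deposition event — zooplankton density down -; nitrate up -; macroinvertebrate diversity down -; shoreline vegetation loss -; water clarity down +; surface temperature up +; fish kill events -
(B) sediment plume from construction — does not account for shoreline vegetation loss
(C) pathogen outbreak — zooplankton density down -; nitrate up -; macroinvertebrate diversity down +; shoreline vegetation loss +; water clarity down +; surface temperature up +; fish kill events +
(D) groundwater intrusion — zooplankton density down +; nitrate up +; macroinvertebrate diversity down -; shoreline vegetation loss +; water clarity down +; surface temperature up +; fish kill events +
No candidate is consistent with all observations.

none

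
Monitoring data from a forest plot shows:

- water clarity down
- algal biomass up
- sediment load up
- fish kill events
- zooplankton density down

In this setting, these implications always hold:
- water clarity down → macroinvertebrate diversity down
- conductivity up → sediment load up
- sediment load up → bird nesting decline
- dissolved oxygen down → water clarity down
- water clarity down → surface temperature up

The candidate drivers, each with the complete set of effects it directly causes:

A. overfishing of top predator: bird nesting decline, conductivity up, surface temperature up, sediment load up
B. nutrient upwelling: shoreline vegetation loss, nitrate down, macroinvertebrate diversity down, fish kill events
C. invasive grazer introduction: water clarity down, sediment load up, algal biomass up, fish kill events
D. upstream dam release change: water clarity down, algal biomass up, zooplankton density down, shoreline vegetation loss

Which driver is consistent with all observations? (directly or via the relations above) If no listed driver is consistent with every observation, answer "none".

none

Checking each candidate against the observations:
(A) overfishing of top predator — water clarity down ✗; algal biomass up ✗; sediment load up ✓; fish kill events ✗; zooplankton density down ✗
(B) nutrient upwelling — water clarity down ✗; algal biomass up ✗; sediment load up ✗; fish kill events ✓; zooplankton density down ✗
(C) invasive grazer introduction — water clarity down ✓; algal biomass up ✓; sediment load up ✓; fish kill events ✓; zooplankton density down ✗
(D) upstream dam release change — does not account for sediment load up, fish kill events
Every candidate fails on at least one observation.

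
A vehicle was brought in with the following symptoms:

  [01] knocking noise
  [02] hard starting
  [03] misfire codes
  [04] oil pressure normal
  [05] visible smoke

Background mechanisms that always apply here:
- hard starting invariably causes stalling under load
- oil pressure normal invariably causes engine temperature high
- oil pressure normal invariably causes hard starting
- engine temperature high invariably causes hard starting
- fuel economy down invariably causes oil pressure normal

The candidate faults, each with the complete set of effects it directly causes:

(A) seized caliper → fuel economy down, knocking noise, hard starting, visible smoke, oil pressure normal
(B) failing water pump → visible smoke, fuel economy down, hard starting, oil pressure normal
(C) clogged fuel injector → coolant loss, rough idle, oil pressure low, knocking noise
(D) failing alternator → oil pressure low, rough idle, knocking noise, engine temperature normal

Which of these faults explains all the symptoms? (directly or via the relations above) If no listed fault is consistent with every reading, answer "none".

none

Checking each candidate against the observations:
(A) seized caliper — knocking noise yes; hard starting yes; misfire codes NO; oil pressure normal yes; visible smoke yes
(B) failing water pump — does not account for knocking noise, misfire codes
(C) clogged fuel injector — knocking noise yes; hard starting NO; misfire codes NO; oil pressure normal NO; visible smoke NO
(D) failing alternator — fails on hard starting, misfire codes, oil pressure normal, visible smoke (predicts oil pressure low, not oil pressure normal)
No candidate is consistent with all observations.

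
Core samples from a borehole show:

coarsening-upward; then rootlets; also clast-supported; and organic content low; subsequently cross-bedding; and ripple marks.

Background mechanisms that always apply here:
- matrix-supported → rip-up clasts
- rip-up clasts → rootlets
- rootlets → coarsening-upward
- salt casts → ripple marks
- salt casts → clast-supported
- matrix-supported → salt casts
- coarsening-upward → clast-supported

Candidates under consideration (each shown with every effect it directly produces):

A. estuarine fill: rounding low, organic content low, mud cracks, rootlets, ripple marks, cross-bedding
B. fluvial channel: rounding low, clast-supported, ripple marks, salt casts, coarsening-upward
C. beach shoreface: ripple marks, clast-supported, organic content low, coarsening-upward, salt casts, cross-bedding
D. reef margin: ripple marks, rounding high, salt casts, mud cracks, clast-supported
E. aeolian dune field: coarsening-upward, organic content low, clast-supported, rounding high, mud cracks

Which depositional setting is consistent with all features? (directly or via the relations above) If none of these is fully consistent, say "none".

Per-candidate check:
(A) estuarine fill — accounts for every observation (coarsening-upward by rootlets → coarsening-upward)
(B) fluvial channel — does not account for rootlets, organic content low, cross-bedding
(C) beach shoreface — does not account for rootlets
(D) reef margin — coarsening-upward miss; rootlets miss; clast-supported match; organic content low miss; cross-bedding miss; ripple marks match
(E) aeolian dune field — coarsening-upward match; rootlets miss; clast-supported match; organic content low match; cross-bedding miss; ripple marks miss
(A) alone accounts for all the evidence.

A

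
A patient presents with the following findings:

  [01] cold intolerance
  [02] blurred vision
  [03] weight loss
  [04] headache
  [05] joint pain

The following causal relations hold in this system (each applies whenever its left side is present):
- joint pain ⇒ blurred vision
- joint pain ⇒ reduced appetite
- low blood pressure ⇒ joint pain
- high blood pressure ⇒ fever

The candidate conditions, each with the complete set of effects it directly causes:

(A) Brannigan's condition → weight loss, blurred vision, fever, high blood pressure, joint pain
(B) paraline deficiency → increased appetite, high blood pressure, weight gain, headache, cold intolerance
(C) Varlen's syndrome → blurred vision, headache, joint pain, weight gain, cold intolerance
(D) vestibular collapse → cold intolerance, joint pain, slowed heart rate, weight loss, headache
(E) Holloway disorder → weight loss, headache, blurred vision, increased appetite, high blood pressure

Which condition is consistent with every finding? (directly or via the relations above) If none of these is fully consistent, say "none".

D

Per-candidate check:
(A) Brannigan's condition — does not account for cold intolerance, headache
(B) paraline deficiency — fails on blurred vision, weight loss, joint pain (predicts weight gain, not weight loss)
(C) Varlen's syndrome — cold intolerance +; blurred vision +; weight loss -; headache +; joint pain +
(D) vestibular collapse — cold intolerance +; blurred vision + (through joint pain → blurred vision); weight loss +; headache +; joint pain +
(E) Holloway disorder — does not account for cold intolerance, joint pain
(D) alone accounts for all the evidence.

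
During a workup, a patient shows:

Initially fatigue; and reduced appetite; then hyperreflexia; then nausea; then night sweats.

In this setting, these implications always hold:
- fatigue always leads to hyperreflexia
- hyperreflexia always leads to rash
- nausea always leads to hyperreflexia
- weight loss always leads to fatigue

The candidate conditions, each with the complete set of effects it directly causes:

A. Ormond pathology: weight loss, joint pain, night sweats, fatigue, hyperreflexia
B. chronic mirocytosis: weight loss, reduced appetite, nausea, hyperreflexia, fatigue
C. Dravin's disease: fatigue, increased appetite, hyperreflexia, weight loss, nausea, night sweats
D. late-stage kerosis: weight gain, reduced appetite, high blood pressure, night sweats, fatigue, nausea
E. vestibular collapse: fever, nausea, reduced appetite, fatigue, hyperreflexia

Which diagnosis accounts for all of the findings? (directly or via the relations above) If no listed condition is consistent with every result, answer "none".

D

Testing each hypothesis:
(A) Ormond pathology — fatigue +; reduced appetite -; hyperreflexia +; nausea -; night sweats +
(B) chronic mirocytosis — does not account for night sweats
(C) Dravin's disease — fails on reduced appetite (predicts increased appetite, not reduced appetite)
(D) late-stage kerosis — accounts for every observation (hyperreflexia via nausea → hyperreflexia)
(E) vestibular collapse — fatigue +; reduced appetite +; hyperreflexia +; nausea +; night sweats -
(D) alone accounts for all the evidence.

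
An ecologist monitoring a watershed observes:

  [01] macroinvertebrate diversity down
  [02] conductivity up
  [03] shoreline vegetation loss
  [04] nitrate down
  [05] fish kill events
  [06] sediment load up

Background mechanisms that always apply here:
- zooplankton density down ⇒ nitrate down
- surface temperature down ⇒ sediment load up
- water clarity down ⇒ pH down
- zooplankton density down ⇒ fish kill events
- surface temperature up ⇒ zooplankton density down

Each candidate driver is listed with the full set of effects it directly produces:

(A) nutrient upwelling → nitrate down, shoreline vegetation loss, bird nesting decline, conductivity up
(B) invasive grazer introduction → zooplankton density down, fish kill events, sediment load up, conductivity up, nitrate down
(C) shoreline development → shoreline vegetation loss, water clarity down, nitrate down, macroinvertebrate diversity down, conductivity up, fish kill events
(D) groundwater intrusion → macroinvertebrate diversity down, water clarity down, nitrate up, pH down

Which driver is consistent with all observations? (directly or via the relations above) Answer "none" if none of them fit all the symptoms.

none

Testing each hypothesis:
(A) nutrient upwelling — does not account for macroinvertebrate diversity down, fish kill events, sediment load up
(B) invasive grazer introduction — macroinvertebrate diversity down miss; conductivity up match; shoreline vegetation loss miss; nitrate down match; fish kill events match; sediment load up match
(C) shoreline development — does not account for sediment load up
(D) groundwater intrusion — macroinvertebrate diversity down match; conductivity up miss; shoreline vegetation loss miss; nitrate down miss; fish kill events miss; sediment load up miss
None of the listed candidates fits everything.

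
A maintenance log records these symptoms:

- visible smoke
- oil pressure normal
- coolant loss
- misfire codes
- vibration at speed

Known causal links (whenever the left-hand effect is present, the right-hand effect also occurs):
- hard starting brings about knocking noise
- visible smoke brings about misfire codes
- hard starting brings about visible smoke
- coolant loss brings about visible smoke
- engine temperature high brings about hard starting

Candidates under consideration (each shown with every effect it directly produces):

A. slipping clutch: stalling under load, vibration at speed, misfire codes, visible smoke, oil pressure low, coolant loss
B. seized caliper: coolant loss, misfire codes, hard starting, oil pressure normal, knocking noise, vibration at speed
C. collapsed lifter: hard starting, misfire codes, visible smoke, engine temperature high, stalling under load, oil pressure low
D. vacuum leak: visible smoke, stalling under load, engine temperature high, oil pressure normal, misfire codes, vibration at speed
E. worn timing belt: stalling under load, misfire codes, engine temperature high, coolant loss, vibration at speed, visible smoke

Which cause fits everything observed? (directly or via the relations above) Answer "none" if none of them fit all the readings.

Per-candidate check:
(A) slipping clutch — visible smoke match; oil pressure normal miss; coolant loss match; misfire codes match; vibration at speed match
(B) seized caliper — accounts for every observation (visible smoke by hard starting → visible smoke)
(C) collapsed lifter — fails on oil pressure normal, coolant loss, vibration at speed (predicts oil pressure low, not oil pressure normal)
(D) vacuum leak — visible smoke match; oil pressure normal match; coolant loss miss; misfire codes match; vibration at speed match
(E) worn timing belt — visible smoke match; oil pressure normal miss; coolant loss match; misfire codes match; vibration at speed match
(B) alone accounts for all the evidence.

B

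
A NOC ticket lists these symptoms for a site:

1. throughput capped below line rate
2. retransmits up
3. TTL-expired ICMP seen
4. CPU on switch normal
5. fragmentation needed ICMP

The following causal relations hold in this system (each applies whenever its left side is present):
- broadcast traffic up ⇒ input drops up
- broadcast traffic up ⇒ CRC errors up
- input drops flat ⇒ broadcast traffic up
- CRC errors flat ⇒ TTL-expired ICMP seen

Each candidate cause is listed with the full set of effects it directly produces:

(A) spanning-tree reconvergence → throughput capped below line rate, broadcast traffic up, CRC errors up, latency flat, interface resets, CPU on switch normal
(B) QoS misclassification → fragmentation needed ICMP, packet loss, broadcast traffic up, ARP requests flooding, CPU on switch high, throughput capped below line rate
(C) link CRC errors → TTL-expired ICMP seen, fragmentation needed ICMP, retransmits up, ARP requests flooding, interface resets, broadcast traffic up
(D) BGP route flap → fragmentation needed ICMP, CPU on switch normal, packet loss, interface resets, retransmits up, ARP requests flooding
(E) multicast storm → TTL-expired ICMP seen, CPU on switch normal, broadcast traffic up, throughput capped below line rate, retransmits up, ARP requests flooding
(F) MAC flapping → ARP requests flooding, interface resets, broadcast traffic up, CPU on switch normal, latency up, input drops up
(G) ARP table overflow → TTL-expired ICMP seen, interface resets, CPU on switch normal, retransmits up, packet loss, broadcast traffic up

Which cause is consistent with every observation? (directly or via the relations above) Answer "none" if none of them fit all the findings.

none

Testing each hypothesis:
(A) spanning-tree reconvergence — does not account for retransmits up, TTL-expired ICMP seen, fragmentation needed ICMP
(B) QoS misclassification — throughput capped below line rate yes; retransmits up NO; TTL-expired ICMP seen NO; CPU on switch normal NO; fragmentation needed ICMP yes
(C) link CRC errors — does not account for throughput capped below line rate, CPU on switch normal
(D) BGP route flap — throughput capped below line rate NO; retransmits up yes; TTL-expired ICMP seen NO; CPU on switch normal yes; fragmentation needed ICMP yes
(E) multicast storm — does not account for fragmentation needed ICMP
(F) MAC flapping — throughput capped below line rate NO; retransmits up NO; TTL-expired ICMP seen NO; CPU on switch normal yes; fragmentation needed ICMP NO
(G) ARP table overflow — throughput capped below line rate NO; retransmits up yes; TTL-expired ICMP seen yes; CPU on switch normal yes; fragmentation needed ICMP NO
Every candidate fails on at least one observation.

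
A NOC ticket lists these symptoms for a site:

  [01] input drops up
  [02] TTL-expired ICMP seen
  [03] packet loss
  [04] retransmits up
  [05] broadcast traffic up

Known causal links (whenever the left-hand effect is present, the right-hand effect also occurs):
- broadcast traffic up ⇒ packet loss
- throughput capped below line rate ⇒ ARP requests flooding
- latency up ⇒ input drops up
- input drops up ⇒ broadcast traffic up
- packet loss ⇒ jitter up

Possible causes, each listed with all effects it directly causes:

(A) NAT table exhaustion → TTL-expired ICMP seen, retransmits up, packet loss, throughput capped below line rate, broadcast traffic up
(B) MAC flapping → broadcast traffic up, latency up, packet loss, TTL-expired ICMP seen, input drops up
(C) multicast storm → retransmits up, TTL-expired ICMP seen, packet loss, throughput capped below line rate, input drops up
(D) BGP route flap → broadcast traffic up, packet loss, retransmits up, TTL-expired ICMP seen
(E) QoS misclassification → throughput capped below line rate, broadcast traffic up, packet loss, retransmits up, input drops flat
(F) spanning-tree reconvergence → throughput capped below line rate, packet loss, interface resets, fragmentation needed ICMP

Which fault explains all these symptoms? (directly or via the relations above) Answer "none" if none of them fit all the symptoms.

C

For each candidate, compare predicted effects to what was observed:
(A) NAT table exhaustion — input drops up NO; TTL-expired ICMP seen yes; packet loss yes; retransmits up yes; broadcast traffic up yes
(B) MAC flapping — does not account for retransmits up
(C) multicast storm — input drops up yes; TTL-expired ICMP seen yes; packet loss yes; retransmits up yes; broadcast traffic up yes (via input drops up → broadcast traffic up)
(D) BGP route flap — input drops up NO; TTL-expired ICMP seen yes; packet loss yes; retransmits up yes; broadcast traffic up yes
(E) QoS misclassification — input drops up NO; TTL-expired ICMP seen NO; packet loss yes; retransmits up yes; broadcast traffic up yes
(F) spanning-tree reconvergence — input drops up NO; TTL-expired ICMP seen NO; packet loss yes; retransmits up NO; broadcast traffic up NO
(C) is the only candidate with no mismatches.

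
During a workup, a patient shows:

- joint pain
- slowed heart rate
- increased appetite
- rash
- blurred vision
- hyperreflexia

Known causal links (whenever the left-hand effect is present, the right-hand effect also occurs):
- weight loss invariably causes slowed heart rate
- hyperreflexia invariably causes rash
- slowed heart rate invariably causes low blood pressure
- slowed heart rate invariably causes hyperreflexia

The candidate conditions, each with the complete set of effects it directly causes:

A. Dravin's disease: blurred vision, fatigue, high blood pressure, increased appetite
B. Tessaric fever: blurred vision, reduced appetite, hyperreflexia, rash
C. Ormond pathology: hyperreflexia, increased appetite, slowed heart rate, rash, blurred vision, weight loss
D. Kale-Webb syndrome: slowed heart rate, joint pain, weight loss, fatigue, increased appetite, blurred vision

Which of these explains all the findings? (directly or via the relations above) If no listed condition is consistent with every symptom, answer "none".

For each candidate, compare predicted effects to what was observed:
(A) Dravin's disease — joint pain NO; slowed heart rate NO; increased appetite yes; rash NO; blurred vision yes; hyperreflexia NO
(B) Tessaric fever — joint pain NO; slowed heart rate NO; increased appetite NO; rash yes; blurred vision yes; hyperreflexia yes
(C) Ormond pathology — joint pain NO; slowed heart rate yes; increased appetite yes; rash yes; blurred vision yes; hyperreflexia yes
(D) Kale-Webb syndrome — joint pain yes; slowed heart rate yes; increased appetite yes; rash yes (by slowed heart rate → hyperreflexia → rash); blurred vision yes; hyperreflexia yes (by slowed heart rate → hyperreflexia)
(D) alone accounts for all the evidence.

D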